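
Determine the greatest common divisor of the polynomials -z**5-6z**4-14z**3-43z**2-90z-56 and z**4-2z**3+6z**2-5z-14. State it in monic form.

By polynomial division,
  -z**5-6z**4-14z**3-43z**2-90z-56 = (-z-8)(z**4-2z**3+6z**2-5z-14) + (-24z**3-144z-168)
  z**4-2z**3+6z**2-5z-14 = (-(1/24)z+1/12)(-24z**3-144z-168) + (0)
Last nonzero remainder: -24z**3-144z-168. Dividing through by -24 gives the monic gcd z**3+6z+7.

z**3+6z+7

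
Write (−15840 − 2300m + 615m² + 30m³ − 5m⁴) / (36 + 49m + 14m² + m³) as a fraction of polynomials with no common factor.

Apply the Euclidean algorithm:
  −5m⁴ + 30m³ + 615m² − 2300m − 15840 = (−5m + 100)(m³ + 14m² + 49m + 36) + (−540m² − 7020m − 19440)
  m³ + 14m² + 49m + 36 = (−(1/540)m − 1/540)(−540m² − 7020m − 19440) + (0)
Last nonzero remainder: −540m² − 7020m − 19440. Dividing through by −540 gives the monic gcd m² + 13m + 36.
Cancel m² + 13m + 36 from numerator and denominator to get the reduced form.

(−440 + 95m − 5m²)/(1 + m)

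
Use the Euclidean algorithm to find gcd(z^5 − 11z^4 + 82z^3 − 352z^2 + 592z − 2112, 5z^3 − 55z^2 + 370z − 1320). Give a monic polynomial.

By polynomial division,
  z^5 − 11z^4 + 82z^3 − 352z^2 + 592z − 2112 = ((1/5)z^2 + 8/5)(5z^3 − 55z^2 + 370z − 1320) + (0)
Last nonzero remainder: 5z^3 − 55z^2 + 370z − 1320. Dividing through by 5 gives the monic gcd z^3 − 11z^2 + 74z − 264.

z^3 − 11z^2 + 74z − 264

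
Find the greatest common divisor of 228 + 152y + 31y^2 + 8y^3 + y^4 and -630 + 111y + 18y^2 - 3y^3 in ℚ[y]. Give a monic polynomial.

6 + y

By polynomial division,
  y^4 + 8y^3 + 31y^2 + 152y + 228 = (-(1/3)y - 14/3)(-3y^3 + 18y^2 + 111y - 630) + (152y^2 + 460y - 2712)
  -3y^3 + 18y^2 + 111y - 630 = (-(3/152)y + 1029/5776)(152y^2 + 460y - 2712) + (-(35343/1444)y - 106029/722)
  152y^2 + 460y - 2712 = (-(219488/35343)y + 652688/35343)(-(35343/1444)y - 106029/722) + (0)
Last nonzero remainder: -(35343/1444)y - 106029/722. Dividing through by -35343/1444 gives the monic gcd y + 6.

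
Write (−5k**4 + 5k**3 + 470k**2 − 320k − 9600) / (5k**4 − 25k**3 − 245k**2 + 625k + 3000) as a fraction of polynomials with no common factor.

Euclidean algorithm in ℚ[k]:
  −5k**4 + 5k**3 + 470k**2 − 320k − 9600 = (−1)(5k**4 − 25k**3 − 245k**2 + 625k + 3000) + (−20k**3 + 225k**2 + 305k − 6600)
  5k**4 − 25k**3 − 245k**2 + 625k + 3000 = (−(1/4)k − 25/16)(−20k**3 + 225k**2 + 305k − 6600) + ((2925/16)k**2 − (8775/16)k − 14625/2)
  −20k**3 + 225k**2 + 305k − 6600 = (−(64/585)k + 176/195)((2925/16)k**2 − (8775/16)k − 14625/2) + (0)
Last nonzero remainder: (2925/16)k**2 − (8775/16)k − 14625/2. Dividing through by 2925/16 gives the monic gcd k**2 − 3k − 40.
Cancel k**2 − 3k − 40 from numerator and denominator to get the reduced form.

(−k**2 − 2k + 48)/(k**2 − 2k − 15)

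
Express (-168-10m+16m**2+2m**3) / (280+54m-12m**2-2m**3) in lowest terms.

Apply the Euclidean algorithm:
  2m**3+16m**2-10m-168 = (-1)(-2m**3-12m**2+54m+280) + (4m**2+44m+112)
  -2m**3-12m**2+54m+280 = (-(1/2)m+5/2)(4m**2+44m+112) + (0)
Last nonzero remainder: 4m**2+44m+112. Dividing through by 4 gives the monic gcd m**2+11m+28.
Cancel m**2+11m+28 from numerator and denominator to get the reduced form.

(3-m)/(-5+m)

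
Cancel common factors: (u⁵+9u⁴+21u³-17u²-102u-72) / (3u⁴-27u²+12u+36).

(u²+7u+12)/(3u-6)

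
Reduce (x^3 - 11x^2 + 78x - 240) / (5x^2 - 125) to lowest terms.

(x^2 - 6x + 48)/(5x + 25)

Euclidean algorithm in ℚ[x]:
  x^3 - 11x^2 + 78x - 240 = ((1/5)x - 11/5)(5x^2 - 125) + (103x - 515)
  5x^2 - 125 = ((5/103)x + 25/103)(103x - 515) + (0)
Last nonzero remainder: 103x - 515. Dividing through by 103 gives the monic gcd x - 5.
Cancel x - 5 from numerator and denominator to get the reduced form.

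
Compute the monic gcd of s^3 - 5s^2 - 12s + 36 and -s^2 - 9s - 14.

1

By polynomial division,
  s^3 - 5s^2 - 12s + 36 = (-s + 14)(-s^2 - 9s - 14) + (100s + 232)
  -s^2 - 9s - 14 = (-(1/100)s - 167/2500)(100s + 232) + (936/625)
  100s + 232 = ((15625/234)s + 18125/117)(936/625) + (0)
The last nonzero remainder is the constant 936/625, so the polynomials are coprime and gcd = 1.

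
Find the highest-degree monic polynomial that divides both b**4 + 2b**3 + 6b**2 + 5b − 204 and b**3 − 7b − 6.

b − 3

By polynomial division,
  b**4 + 2b**3 + 6b**2 + 5b − 204 = (b + 2)(b**3 − 7b − 6) + (13b**2 + 25b − 192)
  b**3 − 7b − 6 = ((1/13)b − 25/169)(13b**2 + 25b − 192) + ((1938/169)b − 5814/169)
  13b**2 + 25b − 192 = ((2197/1938)b + 5408/969)((1938/169)b − 5814/169) + (0)
Last nonzero remainder: (1938/169)b − 5814/169. Dividing through by 1938/169 gives the monic gcd b − 3.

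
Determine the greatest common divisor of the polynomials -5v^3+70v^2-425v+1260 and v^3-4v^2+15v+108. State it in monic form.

v^2-7v+36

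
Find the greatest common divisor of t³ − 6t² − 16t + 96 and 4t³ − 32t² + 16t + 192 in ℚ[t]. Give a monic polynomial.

t² − 10t + 24

Apply the Euclidean algorithm:
  t³ − 6t² − 16t + 96 = (1/4)(4t³ − 32t² + 16t + 192) + (2t² − 20t + 48)
  4t³ − 32t² + 16t + 192 = (2t + 4)(2t² − 20t + 48) + (0)
Last nonzero remainder: 2t² − 20t + 48. Dividing through by 2 gives the monic gcd t² − 10t + 24.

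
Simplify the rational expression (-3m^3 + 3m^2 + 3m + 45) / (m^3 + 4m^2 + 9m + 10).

(-3m + 9)/(m + 2)

Euclidean algorithm in ℚ[m]:
  -3m^3 + 3m^2 + 3m + 45 = (-3)(m^3 + 4m^2 + 9m + 10) + (15m^2 + 30m + 75)
  m^3 + 4m^2 + 9m + 10 = ((1/15)m + 2/15)(15m^2 + 30m + 75) + (0)
Last nonzero remainder: 15m^2 + 30m + 75. Dividing through by 15 gives the monic gcd m^2 + 2m + 5.
Cancel m^2 + 2m + 5 from numerator and denominator to get the reduced form.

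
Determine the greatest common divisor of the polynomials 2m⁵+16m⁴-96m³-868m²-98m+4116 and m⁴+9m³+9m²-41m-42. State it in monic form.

m³+8m²+m-42

Repeated division with remainder:
  2m⁵+16m⁴-96m³-868m²-98m+4116 = (2m-2)(m⁴+9m³+9m²-41m-42) + (-96m³-768m²-96m+4032)
  m⁴+9m³+9m²-41m-42 = (-(1/96)m-1/96)(-96m³-768m²-96m+4032) + (0)
Last nonzero remainder: -96m³-768m²-96m+4032. Dividing through by -96 gives the monic gcd m³+8m²+m-42.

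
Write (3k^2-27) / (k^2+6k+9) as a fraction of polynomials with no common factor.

Euclidean algorithm in ℚ[k]:
  3k^2-27 = (3)(k^2+6k+9) + (-18k-54)
  k^2+6k+9 = (-(1/18)k-1/6)(-18k-54) + (0)
Last nonzero remainder: -18k-54. Dividing through by -18 gives the monic gcd k+3.
Cancel k+3 from numerator and denominator to get the reduced form.

(3k-9)/(k+3)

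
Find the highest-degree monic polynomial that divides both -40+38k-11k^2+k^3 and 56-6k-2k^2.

-4+k

By polynomial division,
  k^3-11k^2+38k-40 = (-(1/2)k+7)(-2k^2-6k+56) + (108k-432)
  -2k^2-6k+56 = (-(1/54)k-7/54)(108k-432) + (0)
Last nonzero remainder: 108k-432. Dividing through by 108 gives the monic gcd k-4.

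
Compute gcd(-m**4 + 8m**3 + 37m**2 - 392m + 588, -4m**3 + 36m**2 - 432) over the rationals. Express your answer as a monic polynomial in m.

m - 6

Euclidean algorithm in ℚ[m]:
  -m**4 + 8m**3 + 37m**2 - 392m + 588 = ((1/4)m + 1/4)(-4m**3 + 36m**2 - 432) + (28m**2 - 284m + 696)
  -4m**3 + 36m**2 - 432 = (-(1/7)m - 8/49)(28m**2 - 284m + 696) + ((2600/49)m - 15600/49)
  28m**2 - 284m + 696 = ((343/650)m - 1421/650)((2600/49)m - 15600/49) + (0)
Last nonzero remainder: (2600/49)m - 15600/49. Dividing through by 2600/49 gives the monic gcd m - 6.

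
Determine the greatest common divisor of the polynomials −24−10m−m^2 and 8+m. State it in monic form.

By polynomial division,
  −m^2−10m−24 = (−m−2)(m+8) + (−8)
  m+8 = (−(1/8)m−1)(−8) + (0)
The last nonzero remainder is the constant −8, so the polynomials are coprime and gcd = 1.

1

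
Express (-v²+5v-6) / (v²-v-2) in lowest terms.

Euclidean algorithm in ℚ[v]:
  -v²+5v-6 = (-1)(v²-v-2) + (4v-8)
  v²-v-2 = ((1/4)v+1/4)(4v-8) + (0)
Last nonzero remainder: 4v-8. Dividing through by 4 gives the monic gcd v-2.
Cancel v-2 from numerator and denominator to get the reduced form.

(-v+3)/(v+1)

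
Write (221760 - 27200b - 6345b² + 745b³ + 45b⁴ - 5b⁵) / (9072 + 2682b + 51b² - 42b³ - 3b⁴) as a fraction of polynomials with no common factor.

Apply the Euclidean algorithm:
  -5b⁵ + 45b⁴ + 745b³ - 6345b² - 27200b + 221760 = ((5/3)b - 115/3)(-3b⁴ - 42b³ + 51b² + 2682b + 9072) + (-950b³ - 8860b² + 60490b + 569520)
  -3b⁴ - 42b³ + 51b² + 2682b + 9072 = ((3/950)b + 666/45125)(-950b³ - 8860b² + 60490b + 569520) + (-(83538/9025)b² - (83538/9025)b + 6014736/9025)
  -950b³ - 8860b² + 60490b + 569520 = ((4286875/41769)b + 5099125/5967)(-(83538/9025)b² - (83538/9025)b + 6014736/9025) + (0)
Last nonzero remainder: -(83538/9025)b² - (83538/9025)b + 6014736/9025. Dividing through by -83538/9025 gives the monic gcd b² + b - 72.
Cancel b² + b - 72 from numerator and denominator to get the reduced form.

(3080 - 335b - 50b² + 5b³)/(126 + 39b + 3b²)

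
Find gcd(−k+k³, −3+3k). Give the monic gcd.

Apply the Euclidean algorithm:
  k³−k = ((1/3)k²+(1/3)k)(3k−3) + (0)
Last nonzero remainder: 3k−3. Dividing through by 3 gives the monic gcd k−1.

−1+k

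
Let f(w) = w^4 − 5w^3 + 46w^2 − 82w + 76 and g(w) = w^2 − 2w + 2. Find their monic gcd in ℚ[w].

Euclidean algorithm in ℚ[w]:
  w^4 − 5w^3 + 46w^2 − 82w + 76 = (w^2 − 3w + 38)(w^2 − 2w + 2) + (0)
The last nonzero remainder w^2 − 2w + 2 is already monic.

w^2 − 2w + 2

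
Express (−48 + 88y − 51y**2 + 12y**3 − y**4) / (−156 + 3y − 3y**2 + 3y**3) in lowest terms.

(12 − 19y + 8y**2 − y**3)/(39 + 9y + 3y**2)

Euclidean algorithm in ℚ[y]:
  −y**4 + 12y**3 − 51y**2 + 88y − 48 = (−(1/3)y + 11/3)(3y**3 − 3y**2 + 3y − 156) + (−39y**2 + 25y + 524)
  3y**3 − 3y**2 + 3y − 156 = (−(1/13)y + 14/507)(−39y**2 + 25y + 524) + ((21607/507)y − 86428/507)
  −39y**2 + 25y + 524 = (−(19773/21607)y − 66417/21607)((21607/507)y − 86428/507) + (0)
Last nonzero remainder: (21607/507)y − 86428/507. Dividing through by 21607/507 gives the monic gcd y − 4.
Cancel y − 4 from numerator and denominator to get the reduced form.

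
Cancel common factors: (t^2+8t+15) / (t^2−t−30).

Apply the Euclidean algorithm:
  t^2+8t+15 = (t^2−t−30) + (9t+45)
  t^2−t−30 = ((1/9)t−2/3)(9t+45) + (0)
Last nonzero remainder: 9t+45. Dividing through by 9 gives the monic gcd t+5.
Cancel t+5 from numerator and denominator to get the reduced form.

(t+3)/(t−6)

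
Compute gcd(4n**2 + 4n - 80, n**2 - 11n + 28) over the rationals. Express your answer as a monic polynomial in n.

n - 4

Euclidean algorithm in ℚ[n]:
  4n**2 + 4n - 80 = (4)(n**2 - 11n + 28) + (48n - 192)
  n**2 - 11n + 28 = ((1/48)n - 7/48)(48n - 192) + (0)
Last nonzero remainder: 48n - 192. Dividing through by 48 gives the monic gcd n - 4.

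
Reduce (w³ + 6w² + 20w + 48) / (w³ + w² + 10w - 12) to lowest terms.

(w + 4)/(w - 1)

Repeated division with remainder:
  w³ + 6w² + 20w + 48 = (w³ + w² + 10w - 12) + (5w² + 10w + 60)
  w³ + w² + 10w - 12 = ((1/5)w - 1/5)(5w² + 10w + 60) + (0)
Last nonzero remainder: 5w² + 10w + 60. Dividing through by 5 gives the monic gcd w² + 2w + 12.
Cancel w² + 2w + 12 from numerator and denominator to get the reduced form.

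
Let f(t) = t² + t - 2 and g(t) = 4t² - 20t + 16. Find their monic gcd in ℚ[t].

t - 1

Apply the Euclidean algorithm:
  t² + t - 2 = (1/4)(4t² - 20t + 16) + (6t - 6)
  4t² - 20t + 16 = ((2/3)t - 8/3)(6t - 6) + (0)
Last nonzero remainder: 6t - 6. Dividing through by 6 gives the monic gcd t - 1.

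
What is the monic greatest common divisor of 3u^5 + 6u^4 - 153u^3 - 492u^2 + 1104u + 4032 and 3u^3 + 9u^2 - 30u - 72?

By polynomial division,
  3u^5 + 6u^4 - 153u^3 - 492u^2 + 1104u + 4032 = (u^2 - u - 38)(3u^3 + 9u^2 - 30u - 72) + (-108u^2 - 108u + 1296)
  3u^3 + 9u^2 - 30u - 72 = (-(1/36)u - 1/18)(-108u^2 - 108u + 1296) + (0)
Last nonzero remainder: -108u^2 - 108u + 1296. Dividing through by -108 gives the monic gcd u^2 + u - 12.

u^2 + u - 12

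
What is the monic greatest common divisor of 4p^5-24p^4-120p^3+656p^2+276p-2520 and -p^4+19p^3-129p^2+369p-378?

Apply the Euclidean algorithm:
  4p^5-24p^4-120p^3+656p^2+276p-2520 = (-4p-52)(-p^4+19p^3-129p^2+369p-378) + (352p^3-4576p^2+17952p-22176)
  -p^4+19p^3-129p^2+369p-378 = (-(1/352)p+3/176)(352p^3-4576p^2+17952p-22176) + (0)
Last nonzero remainder: 352p^3-4576p^2+17952p-22176. Dividing through by 352 gives the monic gcd p^3-13p^2+51p-63.

p^3-13p^2+51p-63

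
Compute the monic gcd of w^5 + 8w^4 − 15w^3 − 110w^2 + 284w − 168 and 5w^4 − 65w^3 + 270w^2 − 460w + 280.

By polynomial division,
  w^5 + 8w^4 − 15w^3 − 110w^2 + 284w − 168 = ((1/5)w + 21/5)(5w^4 − 65w^3 + 270w^2 − 460w + 280) + (204w^3 − 1152w^2 + 2160w − 1344)
  5w^4 − 65w^3 + 270w^2 − 460w + 280 = ((5/204)w − 625/3468)(204w^3 − 1152w^2 + 2160w − 1344) + ((2730/289)w^2 − (10920/289)w + 10920/289)
  204w^3 − 1152w^2 + 2160w − 1344 = ((9826/455)w − 2312/65)((2730/289)w^2 − (10920/289)w + 10920/289) + (0)
Last nonzero remainder: (2730/289)w^2 − (10920/289)w + 10920/289. Dividing through by 2730/289 gives the monic gcd w^2 − 4w + 4.

w^2 − 4w + 4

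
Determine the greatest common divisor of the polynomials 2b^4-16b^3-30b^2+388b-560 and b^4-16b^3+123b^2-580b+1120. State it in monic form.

b^2-11b+28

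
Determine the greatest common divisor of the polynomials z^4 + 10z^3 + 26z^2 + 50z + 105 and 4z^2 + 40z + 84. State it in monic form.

z^2 + 10z + 21

By polynomial division,
  z^4 + 10z^3 + 26z^2 + 50z + 105 = ((1/4)z^2 + 5/4)(4z^2 + 40z + 84) + (0)
Last nonzero remainder: 4z^2 + 40z + 84. Dividing through by 4 gives the monic gcd z^2 + 10z + 21.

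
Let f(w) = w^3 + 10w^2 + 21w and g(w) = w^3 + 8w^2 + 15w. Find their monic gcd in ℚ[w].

Apply the Euclidean algorithm:
  w^3 + 10w^2 + 21w = (w^3 + 8w^2 + 15w) + (2w^2 + 6w)
  w^3 + 8w^2 + 15w = ((1/2)w + 5/2)(2w^2 + 6w) + (0)
Last nonzero remainder: 2w^2 + 6w. Dividing through by 2 gives the monic gcd w^2 + 3w.

w^2 + 3w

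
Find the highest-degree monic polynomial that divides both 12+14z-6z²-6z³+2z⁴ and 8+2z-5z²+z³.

Apply the Euclidean algorithm:
  2z⁴-6z³-6z²+14z+12 = (2z+4)(z³-5z²+2z+8) + (10z²-10z-20)
  z³-5z²+2z+8 = ((1/10)z-2/5)(10z²-10z-20) + (0)
Last nonzero remainder: 10z²-10z-20. Dividing through by 10 gives the monic gcd z²-z-2.

-2-z+z²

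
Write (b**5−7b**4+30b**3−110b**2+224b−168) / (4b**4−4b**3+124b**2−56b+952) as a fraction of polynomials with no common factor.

Repeated division with remainder:
  b**5−7b**4+30b**3−110b**2+224b−168 = ((1/4)b−3/2)(4b**4−4b**3+124b**2−56b+952) + (−7b**3+90b**2−98b+1260)
  4b**4−4b**3+124b**2−56b+952 = (−(4/7)b−332/49)(−7b**3+90b**2−98b+1260) + ((33212/49)b**2+66424/7)
  −7b**3+90b**2−98b+1260 = (−(343/33212)b+2205/16606)((33212/49)b**2+66424/7) + (0)
Last nonzero remainder: (33212/49)b**2+66424/7. Dividing through by 33212/49 gives the monic gcd b**2+14.
Cancel b**2+14 from numerator and denominator to get the reduced form.

(b**3−7b**2+16b−12)/(4b**2−4b+68)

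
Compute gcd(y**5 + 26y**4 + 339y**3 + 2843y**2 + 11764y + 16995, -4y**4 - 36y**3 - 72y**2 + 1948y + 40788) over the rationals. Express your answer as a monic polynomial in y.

Euclidean algorithm in ℚ[y]:
  y**5 + 26y**4 + 339y**3 + 2843y**2 + 11764y + 16995 = (-(1/4)y - 17/4)(-4y**4 - 36y**3 - 72y**2 + 1948y + 40788) + (168y**3 + 3024y**2 + 30240y + 190344)
  -4y**4 - 36y**3 - 72y**2 + 1948y + 40788 = (-(1/42)y + 3/14)(168y**3 + 3024y**2 + 30240y + 190344) + (0)
Last nonzero remainder: 168y**3 + 3024y**2 + 30240y + 190344. Dividing through by 168 gives the monic gcd y**3 + 18y**2 + 180y + 1133.

y**3 + 18y**2 + 180y + 1133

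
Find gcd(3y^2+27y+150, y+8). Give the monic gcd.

1

Euclidean algorithm in ℚ[y]:
  3y^2+27y+150 = (3y+3)(y+8) + (126)
  y+8 = ((1/126)y+4/63)(126) + (0)
The last nonzero remainder is the constant 126, so the polynomials are coprime and gcd = 1.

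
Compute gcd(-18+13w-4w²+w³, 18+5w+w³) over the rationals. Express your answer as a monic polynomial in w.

9-2w+w²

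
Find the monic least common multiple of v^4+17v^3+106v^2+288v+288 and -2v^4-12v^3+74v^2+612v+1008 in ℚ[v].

Apply the Euclidean algorithm:
  v^4+17v^3+106v^2+288v+288 = (-1/2)(-2v^4-12v^3+74v^2+612v+1008) + (11v^3+143v^2+594v+792)
  -2v^4-12v^3+74v^2+612v+1008 = (-(2/11)v+14/11)(11v^3+143v^2+594v+792) + (0)
Last nonzero remainder: 11v^3+143v^2+594v+792. Dividing through by 11 gives the monic gcd v^3+13v^2+54v+72.
Then lcm(f, g) = f·g / gcd(f, g); expanding and making the result monic gives the answer.

v^5+10v^4-13v^3-454v^2-1728v-2016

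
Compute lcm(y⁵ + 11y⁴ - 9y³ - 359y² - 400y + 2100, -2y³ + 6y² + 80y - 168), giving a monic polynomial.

y⁶ + 4y⁵ - 86y⁴ - 296y³ + 2113y² + 4900y - 14700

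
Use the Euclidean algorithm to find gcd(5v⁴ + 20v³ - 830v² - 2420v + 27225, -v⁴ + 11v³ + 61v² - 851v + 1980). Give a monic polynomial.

Apply the Euclidean algorithm:
  5v⁴ + 20v³ - 830v² - 2420v + 27225 = (-5)(-v⁴ + 11v³ + 61v² - 851v + 1980) + (75v³ - 525v² - 6675v + 37125)
  -v⁴ + 11v³ + 61v² - 851v + 1980 = (-(1/75)v + 4/75)(75v³ - 525v² - 6675v + 37125) + (0)
Last nonzero remainder: 75v³ - 525v² - 6675v + 37125. Dividing through by 75 gives the monic gcd v³ - 7v² - 89v + 495.

v³ - 7v² - 89v + 495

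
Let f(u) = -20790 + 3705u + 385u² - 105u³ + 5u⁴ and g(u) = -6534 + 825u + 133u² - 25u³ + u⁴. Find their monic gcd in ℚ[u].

594 - 21u - 14u² + u³

By polynomial division,
  5u⁴ - 105u³ + 385u² + 3705u - 20790 = (5)(u⁴ - 25u³ + 133u² + 825u - 6534) + (20u³ - 280u² - 420u + 11880)
  u⁴ - 25u³ + 133u² + 825u - 6534 = ((1/20)u - 11/20)(20u³ - 280u² - 420u + 11880) + (0)
Last nonzero remainder: 20u³ - 280u² - 420u + 11880. Dividing through by 20 gives the monic gcd u³ - 14u² - 21u + 594.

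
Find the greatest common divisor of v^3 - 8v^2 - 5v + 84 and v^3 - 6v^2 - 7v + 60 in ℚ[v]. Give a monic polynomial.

v^2 - v - 12

Euclidean algorithm in ℚ[v]:
  v^3 - 8v^2 - 5v + 84 = (v^3 - 6v^2 - 7v + 60) + (-2v^2 + 2v + 24)
  v^3 - 6v^2 - 7v + 60 = (-(1/2)v + 5/2)(-2v^2 + 2v + 24) + (0)
Last nonzero remainder: -2v^2 + 2v + 24. Dividing through by -2 gives the monic gcd v^2 - v - 12.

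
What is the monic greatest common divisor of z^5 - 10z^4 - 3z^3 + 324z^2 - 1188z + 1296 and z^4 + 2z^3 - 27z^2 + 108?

z^3 - 27z + 54

Euclidean algorithm in ℚ[z]:
  z^5 - 10z^4 - 3z^3 + 324z^2 - 1188z + 1296 = (z - 12)(z^4 + 2z^3 - 27z^2 + 108) + (48z^3 - 1296z + 2592)
  z^4 + 2z^3 - 27z^2 + 108 = ((1/48)z + 1/24)(48z^3 - 1296z + 2592) + (0)
Last nonzero remainder: 48z^3 - 1296z + 2592. Dividing through by 48 gives the monic gcd z^3 - 27z + 54.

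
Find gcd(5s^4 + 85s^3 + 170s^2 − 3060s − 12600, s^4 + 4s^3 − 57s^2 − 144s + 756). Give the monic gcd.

s^3 + 7s^2 − 36s − 252

By polynomial division,
  5s^4 + 85s^3 + 170s^2 − 3060s − 12600 = (5)(s^4 + 4s^3 − 57s^2 − 144s + 756) + (65s^3 + 455s^2 − 2340s − 16380)
  s^4 + 4s^3 − 57s^2 − 144s + 756 = ((1/65)s − 3/65)(65s^3 + 455s^2 − 2340s − 16380) + (0)
Last nonzero remainder: 65s^3 + 455s^2 − 2340s − 16380. Dividing through by 65 gives the monic gcd s^3 + 7s^2 − 36s − 252.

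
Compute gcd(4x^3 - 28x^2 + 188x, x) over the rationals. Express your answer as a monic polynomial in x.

x

Euclidean algorithm in ℚ[x]:
  4x^3 - 28x^2 + 188x = (4x^2 - 28x + 188)(x) + (0)
The last nonzero remainder x is already monic.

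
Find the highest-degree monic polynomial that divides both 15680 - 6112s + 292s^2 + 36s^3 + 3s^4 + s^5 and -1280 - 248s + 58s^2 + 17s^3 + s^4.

Apply the Euclidean algorithm:
  s^5 + 3s^4 + 36s^3 + 292s^2 - 6112s + 15680 = (s - 14)(s^4 + 17s^3 + 58s^2 - 248s - 1280) + (216s^3 + 1352s^2 - 8304s - 2240)
  s^4 + 17s^3 + 58s^2 - 248s - 1280 = ((1/216)s + 145/2916)(216s^3 + 1352s^2 - 8304s - 2240) + ((21298/729)s^2 + (42596/243)s - 851920/729)
  216s^3 + 1352s^2 - 8304s - 2240 = ((78732/10649)s + 20412/10649)((21298/729)s^2 + (42596/243)s - 851920/729) + (0)
Last nonzero remainder: (21298/729)s^2 + (42596/243)s - 851920/729. Dividing through by 21298/729 gives the monic gcd s^2 + 6s - 40.

-40 + 6s + s^2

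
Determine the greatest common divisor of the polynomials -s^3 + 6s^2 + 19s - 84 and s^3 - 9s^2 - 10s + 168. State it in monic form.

s^2 - 3s - 28

Euclidean algorithm in ℚ[s]:
  -s^3 + 6s^2 + 19s - 84 = (-1)(s^3 - 9s^2 - 10s + 168) + (-3s^2 + 9s + 84)
  s^3 - 9s^2 - 10s + 168 = (-(1/3)s + 2)(-3s^2 + 9s + 84) + (0)
Last nonzero remainder: -3s^2 + 9s + 84. Dividing through by -3 gives the monic gcd s^2 - 3s - 28.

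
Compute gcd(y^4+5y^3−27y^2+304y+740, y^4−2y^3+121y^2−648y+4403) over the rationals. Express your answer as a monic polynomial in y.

By polynomial division,
  y^4+5y^3−27y^2+304y+740 = (y^4−2y^3+121y^2−648y+4403) + (7y^3−148y^2+952y−3663)
  y^4−2y^3+121y^2−648y+4403 = ((1/7)y+134/49)(7y^3−148y^2+952y−3663) + ((19097/49)y^2−(19097/7)y+706589/49)
  7y^3−148y^2+952y−3663 = ((343/19097)y−4851/19097)((19097/49)y^2−(19097/7)y+706589/49) + (0)
Last nonzero remainder: (19097/49)y^2−(19097/7)y+706589/49. Dividing through by 19097/49 gives the monic gcd y^2−7y+37.

y^2−7y+37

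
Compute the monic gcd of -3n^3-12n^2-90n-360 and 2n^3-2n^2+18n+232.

n+4

Repeated division with remainder:
  -3n^3-12n^2-90n-360 = (-3/2)(2n^3-2n^2+18n+232) + (-15n^2-63n-12)
  2n^3-2n^2+18n+232 = (-(2/15)n+52/75)(-15n^2-63n-12) + ((1502/25)n+6008/25)
  -15n^2-63n-12 = (-(375/1502)n-75/1502)((1502/25)n+6008/25) + (0)
Last nonzero remainder: (1502/25)n+6008/25. Dividing through by 1502/25 gives the monic gcd n+4.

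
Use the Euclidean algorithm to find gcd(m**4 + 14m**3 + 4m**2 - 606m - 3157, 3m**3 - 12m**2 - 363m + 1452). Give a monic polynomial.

m + 11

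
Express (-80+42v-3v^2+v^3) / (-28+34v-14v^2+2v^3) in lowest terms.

By polynomial division,
  v^3-3v^2+42v-80 = (1/2)(2v^3-14v^2+34v-28) + (4v^2+25v-66)
  2v^3-14v^2+34v-28 = ((1/2)v-53/8)(4v^2+25v-66) + ((1861/8)v-1861/4)
  4v^2+25v-66 = ((32/1861)v+264/1861)((1861/8)v-1861/4) + (0)
Last nonzero remainder: (1861/8)v-1861/4. Dividing through by 1861/8 gives the monic gcd v-2.
Cancel v-2 from numerator and denominator to get the reduced form.

(40-v+v^2)/(14-10v+2v^2)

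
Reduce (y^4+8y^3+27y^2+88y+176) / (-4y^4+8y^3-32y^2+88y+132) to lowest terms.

(-y^2-8y-16)/(4y^2-8y-12)

By polynomial division,
  y^4+8y^3+27y^2+88y+176 = (-1/4)(-4y^4+8y^3-32y^2+88y+132) + (10y^3+19y^2+110y+209)
  -4y^4+8y^3-32y^2+88y+132 = (-(2/5)y+39/25)(10y^3+19y^2+110y+209) + (-(441/25)y^2-4851/25)
  10y^3+19y^2+110y+209 = (-(250/441)y-475/441)(-(441/25)y^2-4851/25) + (0)
Last nonzero remainder: -(441/25)y^2-4851/25. Dividing through by -441/25 gives the monic gcd y^2+11.
Cancel y^2+11 from numerator and denominator to get the reduced form.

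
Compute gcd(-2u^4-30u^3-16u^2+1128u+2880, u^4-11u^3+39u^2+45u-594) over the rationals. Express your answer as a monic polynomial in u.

u^2-3u-18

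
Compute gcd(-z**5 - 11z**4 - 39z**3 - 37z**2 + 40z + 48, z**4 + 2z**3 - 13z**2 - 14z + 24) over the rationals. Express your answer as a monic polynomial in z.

By polynomial division,
  -z**5 - 11z**4 - 39z**3 - 37z**2 + 40z + 48 = (-z - 9)(z**4 + 2z**3 - 13z**2 - 14z + 24) + (-34z**3 - 168z**2 - 62z + 264)
  z**4 + 2z**3 - 13z**2 - 14z + 24 = (-(1/34)z + 25/289)(-34z**3 - 168z**2 - 62z + 264) + (-(84/289)z**2 - (252/289)z + 336/289)
  -34z**3 - 168z**2 - 62z + 264 = ((4913/42)z + 3179/14)(-(84/289)z**2 - (252/289)z + 336/289) + (0)
Last nonzero remainder: -(84/289)z**2 - (252/289)z + 336/289. Dividing through by -84/289 gives the monic gcd z**2 + 3z - 4.

z**2 + 3z - 4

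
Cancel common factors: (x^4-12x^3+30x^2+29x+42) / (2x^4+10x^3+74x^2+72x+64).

(x^2-13x+42)/(2x^2+8x+64)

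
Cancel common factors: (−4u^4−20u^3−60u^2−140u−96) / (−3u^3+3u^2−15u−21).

(4u^3+16u^2+44u+96)/(3u^2−6u+21)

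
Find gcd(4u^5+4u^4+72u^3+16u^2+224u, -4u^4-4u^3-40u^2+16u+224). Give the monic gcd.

u^2+u+14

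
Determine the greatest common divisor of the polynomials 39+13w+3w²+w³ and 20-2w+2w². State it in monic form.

Euclidean algorithm in ℚ[w]:
  w³+3w²+13w+39 = ((1/2)w+2)(2w²-2w+20) + (7w-1)
  2w²-2w+20 = ((2/7)w-12/49)(7w-1) + (968/49)
  7w-1 = ((343/968)w-49/968)(968/49) + (0)
The last nonzero remainder is the constant 968/49, so the polynomials are coprime and gcd = 1.

1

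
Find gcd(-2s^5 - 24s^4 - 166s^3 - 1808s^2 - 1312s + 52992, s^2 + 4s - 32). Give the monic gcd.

s^2 + 4s - 32

Euclidean algorithm in ℚ[s]:
  -2s^5 - 24s^4 - 166s^3 - 1808s^2 - 1312s + 52992 = (-2s^3 - 16s^2 - 166s - 1656)(s^2 + 4s - 32) + (0)
The last nonzero remainder s^2 + 4s - 32 is already monic.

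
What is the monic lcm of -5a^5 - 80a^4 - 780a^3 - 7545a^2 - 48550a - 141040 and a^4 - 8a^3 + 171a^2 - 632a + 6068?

Apply the Euclidean algorithm:
  -5a^5 - 80a^4 - 780a^3 - 7545a^2 - 48550a - 141040 = (-5a - 120)(a^4 - 8a^3 + 171a^2 - 632a + 6068) + (-885a^3 + 9815a^2 - 94050a + 587120)
  a^4 - 8a^3 + 171a^2 - 632a + 6068 = (-(1/885)a - 547/156645)(-885a^3 + 9815a^2 - 94050a + 587120) + ((3101650/31329)a^2 - (3101650/10443)a + 254335300/31329)
  -885a^3 + 9815a^2 - 94050a + 587120 = (-(5545233/620330)a + 22431564/310165)((3101650/31329)a^2 - (3101650/10443)a + 254335300/31329) + (0)
Last nonzero remainder: (3101650/31329)a^2 - (3101650/10443)a + 254335300/31329. Dividing through by 3101650/31329 gives the monic gcd a^2 - 3a + 82.
Then lcm(f, g) = f·g / gcd(f, g); expanding and making the result monic gives the answer.

a^7 + 11a^6 + 150a^5 + 1913a^4 + 13709a^3 + 91324a^2 + 577500a + 2087392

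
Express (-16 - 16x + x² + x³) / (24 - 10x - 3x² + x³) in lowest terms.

(4 + 5x + x²)/(-6 + x + x²)

Apply the Euclidean algorithm:
  x³ + x² - 16x - 16 = (x³ - 3x² - 10x + 24) + (4x² - 6x - 40)
  x³ - 3x² - 10x + 24 = ((1/4)x - 3/8)(4x² - 6x - 40) + (-(9/4)x + 9)
  4x² - 6x - 40 = (-(16/9)x - 40/9)(-(9/4)x + 9) + (0)
Last nonzero remainder: -(9/4)x + 9. Dividing through by -9/4 gives the monic gcd x - 4.
Cancel x - 4 from numerator and denominator to get the reduced form.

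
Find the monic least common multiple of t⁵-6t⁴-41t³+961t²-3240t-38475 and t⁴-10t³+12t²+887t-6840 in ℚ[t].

Apply the Euclidean algorithm:
  t⁵-6t⁴-41t³+961t²-3240t-38475 = (t+4)(t⁴-10t³+12t²+887t-6840) + (-13t³+26t²+52t-11115)
  t⁴-10t³+12t²+887t-6840 = (-(1/13)t+8/13)(-13t³+26t²+52t-11115) + (0)
Last nonzero remainder: -13t³+26t²+52t-11115. Dividing through by -13 gives the monic gcd t³-2t²-4t+855.
Then lcm(f, g) = f·g / gcd(f, g); expanding and making the result monic gives the answer.

t⁶-14t⁵+7t⁴+1289t³-10928t²-12555t+307800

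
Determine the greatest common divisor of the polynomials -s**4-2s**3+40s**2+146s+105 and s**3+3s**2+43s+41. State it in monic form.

s+1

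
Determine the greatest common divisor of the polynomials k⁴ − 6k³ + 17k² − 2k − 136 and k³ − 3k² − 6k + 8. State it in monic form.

k² − 2k − 8

Euclidean algorithm in ℚ[k]:
  k⁴ − 6k³ + 17k² − 2k − 136 = (k − 3)(k³ − 3k² − 6k + 8) + (14k² − 28k − 112)
  k³ − 3k² − 6k + 8 = ((1/14)k − 1/14)(14k² − 28k − 112) + (0)
Last nonzero remainder: 14k² − 28k − 112. Dividing through by 14 gives the monic gcd k² − 2k − 8.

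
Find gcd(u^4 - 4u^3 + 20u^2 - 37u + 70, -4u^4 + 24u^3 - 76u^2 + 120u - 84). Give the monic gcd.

Repeated division with remainder:
  u^4 - 4u^3 + 20u^2 - 37u + 70 = (-1/4)(-4u^4 + 24u^3 - 76u^2 + 120u - 84) + (2u^3 + u^2 - 7u + 49)
  -4u^4 + 24u^3 - 76u^2 + 120u - 84 = (-2u + 13)(2u^3 + u^2 - 7u + 49) + (-103u^2 + 309u - 721)
  2u^3 + u^2 - 7u + 49 = (-(2/103)u - 7/103)(-103u^2 + 309u - 721) + (0)
Last nonzero remainder: -103u^2 + 309u - 721. Dividing through by -103 gives the monic gcd u^2 - 3u + 7.

u^2 - 3u + 7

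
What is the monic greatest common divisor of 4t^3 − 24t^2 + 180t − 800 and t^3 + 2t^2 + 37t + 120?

t^2 − t + 40

By polynomial division,
  4t^3 − 24t^2 + 180t − 800 = (4)(t^3 + 2t^2 + 37t + 120) + (−32t^2 + 32t − 1280)
  t^3 + 2t^2 + 37t + 120 = (−(1/32)t − 3/32)(−32t^2 + 32t − 1280) + (0)
Last nonzero remainder: −32t^2 + 32t − 1280. Dividing through by −32 gives the monic gcd t^2 − t + 40.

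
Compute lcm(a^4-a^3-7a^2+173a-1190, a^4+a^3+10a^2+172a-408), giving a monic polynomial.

By polynomial division,
  a^4-a^3-7a^2+173a-1190 = (a^4+a^3+10a^2+172a-408) + (-2a^3-17a^2+a-782)
  a^4+a^3+10a^2+172a-408 = (-(1/2)a+15/4)(-2a^3-17a^2+a-782) + ((297/4)a^2-(891/4)a+5049/2)
  -2a^3-17a^2+a-782 = (-(8/297)a-92/297)((297/4)a^2-(891/4)a+5049/2) + (0)
Last nonzero remainder: (297/4)a^2-(891/4)a+5049/2. Dividing through by 297/4 gives the monic gcd a^2-3a+34.
Then lcm(f, g) = f·g / gcd(f, g); expanding and making the result monic gives the answer.

a^6+3a^5-23a^4+157a^3-414a^2-6836a+14280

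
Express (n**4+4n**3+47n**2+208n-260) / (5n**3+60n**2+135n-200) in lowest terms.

Repeated division with remainder:
  n**4+4n**3+47n**2+208n-260 = ((1/5)n-8/5)(5n**3+60n**2+135n-200) + (116n**2+464n-580)
  5n**3+60n**2+135n-200 = ((5/116)n+10/29)(116n**2+464n-580) + (0)
Last nonzero remainder: 116n**2+464n-580. Dividing through by 116 gives the monic gcd n**2+4n-5.
Cancel n**2+4n-5 from numerator and denominator to get the reduced form.

(n**2+52)/(5n+40)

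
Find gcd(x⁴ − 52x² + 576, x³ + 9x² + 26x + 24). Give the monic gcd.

x + 4

By polynomial division,
  x⁴ − 52x² + 576 = (x − 9)(x³ + 9x² + 26x + 24) + (3x² + 210x + 792)
  x³ + 9x² + 26x + 24 = ((1/3)x − 61/3)(3x² + 210x + 792) + (4032x + 16128)
  3x² + 210x + 792 = ((1/1344)x + 11/224)(4032x + 16128) + (0)
Last nonzero remainder: 4032x + 16128. Dividing through by 4032 gives the monic gcd x + 4.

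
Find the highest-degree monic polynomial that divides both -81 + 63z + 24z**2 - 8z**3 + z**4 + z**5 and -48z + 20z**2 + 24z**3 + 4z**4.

-3 + 2z + z**2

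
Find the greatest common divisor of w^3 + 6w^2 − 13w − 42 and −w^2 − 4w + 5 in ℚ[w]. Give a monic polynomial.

1

By polynomial division,
  w^3 + 6w^2 − 13w − 42 = (−w − 2)(−w^2 − 4w + 5) + (−16w − 32)
  −w^2 − 4w + 5 = ((1/16)w + 1/8)(−16w − 32) + (9)
  −16w − 32 = (−(16/9)w − 32/9)(9) + (0)
The last nonzero remainder is the constant 9, so the polynomials are coprime and gcd = 1.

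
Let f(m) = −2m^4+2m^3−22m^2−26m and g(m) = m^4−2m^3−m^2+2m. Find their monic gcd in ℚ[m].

m^2+m

Euclidean algorithm in ℚ[m]:
  −2m^4+2m^3−22m^2−26m = (−2)(m^4−2m^3−m^2+2m) + (−2m^3−24m^2−22m)
  m^4−2m^3−m^2+2m = (−(1/2)m+7)(−2m^3−24m^2−22m) + (156m^2+156m)
  −2m^3−24m^2−22m = (−(1/78)m−11/78)(156m^2+156m) + (0)
Last nonzero remainder: 156m^2+156m. Dividing through by 156 gives the monic gcd m^2+m.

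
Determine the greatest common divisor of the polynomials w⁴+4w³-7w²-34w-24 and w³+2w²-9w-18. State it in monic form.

By polynomial division,
  w⁴+4w³-7w²-34w-24 = (w+2)(w³+2w²-9w-18) + (-2w²+2w+12)
  w³+2w²-9w-18 = (-(1/2)w-3/2)(-2w²+2w+12) + (0)
Last nonzero remainder: -2w²+2w+12. Dividing through by -2 gives the monic gcd w²-w-6.

w²-w-6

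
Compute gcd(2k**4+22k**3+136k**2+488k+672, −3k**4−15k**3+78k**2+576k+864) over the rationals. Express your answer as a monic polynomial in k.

k**2+7k+12

Repeated division with remainder:
  2k**4+22k**3+136k**2+488k+672 = (−2/3)(−3k**4−15k**3+78k**2+576k+864) + (12k**3+188k**2+872k+1248)
  −3k**4−15k**3+78k**2+576k+864 = (−(1/4)k+8/3)(12k**3+188k**2+872k+1248) + (−(616/3)k**2−(4312/3)k−2464)
  12k**3+188k**2+872k+1248 = (−(9/154)k−39/77)(−(616/3)k**2−(4312/3)k−2464) + (0)
Last nonzero remainder: −(616/3)k**2−(4312/3)k−2464. Dividing through by −616/3 gives the monic gcd k**2+7k+12.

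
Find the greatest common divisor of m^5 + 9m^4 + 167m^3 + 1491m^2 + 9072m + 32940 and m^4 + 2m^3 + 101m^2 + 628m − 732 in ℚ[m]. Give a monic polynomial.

Euclidean algorithm in ℚ[m]:
  m^5 + 9m^4 + 167m^3 + 1491m^2 + 9072m + 32940 = (m + 7)(m^4 + 2m^3 + 101m^2 + 628m − 732) + (52m^3 + 156m^2 + 5408m + 38064)
  m^4 + 2m^3 + 101m^2 + 628m − 732 = ((1/52)m − 1/52)(52m^3 + 156m^2 + 5408m + 38064) + (0)
Last nonzero remainder: 52m^3 + 156m^2 + 5408m + 38064. Dividing through by 52 gives the monic gcd m^3 + 3m^2 + 104m + 732.

m^3 + 3m^2 + 104m + 732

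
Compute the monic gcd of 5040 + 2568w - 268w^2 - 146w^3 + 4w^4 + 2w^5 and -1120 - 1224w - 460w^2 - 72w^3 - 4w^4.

70 + 59w + 14w^2 + w^3

By polynomial division,
  2w^5 + 4w^4 - 146w^3 - 268w^2 + 2568w + 5040 = (-(1/2)w + 8)(-4w^4 - 72w^3 - 460w^2 - 1224w - 1120) + (200w^3 + 2800w^2 + 11800w + 14000)
  -4w^4 - 72w^3 - 460w^2 - 1224w - 1120 = (-(1/50)w - 2/25)(200w^3 + 2800w^2 + 11800w + 14000) + (0)
Last nonzero remainder: 200w^3 + 2800w^2 + 11800w + 14000. Dividing through by 200 gives the monic gcd w^3 + 14w^2 + 59w + 70.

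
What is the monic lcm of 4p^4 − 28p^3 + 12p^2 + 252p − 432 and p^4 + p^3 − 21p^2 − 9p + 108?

p^5 − 3p^4 − 25p^3 + 75p^2 + 144p − 432

Euclidean algorithm in ℚ[p]:
  4p^4 − 28p^3 + 12p^2 + 252p − 432 = (4)(p^4 + p^3 − 21p^2 − 9p + 108) + (−32p^3 + 96p^2 + 288p − 864)
  p^4 + p^3 − 21p^2 − 9p + 108 = (−(1/32)p − 1/8)(−32p^3 + 96p^2 + 288p − 864) + (0)
Last nonzero remainder: −32p^3 + 96p^2 + 288p − 864. Dividing through by −32 gives the monic gcd p^3 − 3p^2 − 9p + 27.
Then lcm(f, g) = f·g / gcd(f, g); expanding and making the result monic gives the answer.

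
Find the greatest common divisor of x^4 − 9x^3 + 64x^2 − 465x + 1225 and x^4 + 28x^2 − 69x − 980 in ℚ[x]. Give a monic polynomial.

Repeated division with remainder:
  x^4 − 9x^3 + 64x^2 − 465x + 1225 = (x^4 + 28x^2 − 69x − 980) + (−9x^3 + 36x^2 − 396x + 2205)
  x^4 + 28x^2 − 69x − 980 = (−(1/9)x − 4/9)(−9x^3 + 36x^2 − 396x + 2205) + (0)
Last nonzero remainder: −9x^3 + 36x^2 − 396x + 2205. Dividing through by −9 gives the monic gcd x^3 − 4x^2 + 44x − 245.

x^3 − 4x^2 + 44x − 245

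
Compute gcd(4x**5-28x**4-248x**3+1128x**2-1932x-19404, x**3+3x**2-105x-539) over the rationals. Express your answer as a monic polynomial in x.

x**2-4x-77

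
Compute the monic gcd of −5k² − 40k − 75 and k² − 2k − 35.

Repeated division with remainder:
  −5k² − 40k − 75 = (−5)(k² − 2k − 35) + (−50k − 250)
  k² − 2k − 35 = (−(1/50)k + 7/50)(−50k − 250) + (0)
Last nonzero remainder: −50k − 250. Dividing through by −50 gives the monic gcd k + 5.

k + 5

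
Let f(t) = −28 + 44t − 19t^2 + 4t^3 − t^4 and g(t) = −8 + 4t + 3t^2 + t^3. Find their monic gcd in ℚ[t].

−1 + t

Apply the Euclidean algorithm:
  −t^4 + 4t^3 − 19t^2 + 44t − 28 = (−t + 7)(t^3 + 3t^2 + 4t − 8) + (−36t^2 + 8t + 28)
  t^3 + 3t^2 + 4t − 8 = (−(1/36)t − 29/324)(−36t^2 + 8t + 28) + ((445/81)t − 445/81)
  −36t^2 + 8t + 28 = (−(2916/445)t − 2268/445)((445/81)t − 445/81) + (0)
Last nonzero remainder: (445/81)t − 445/81. Dividing through by 445/81 gives the monic gcd t − 1.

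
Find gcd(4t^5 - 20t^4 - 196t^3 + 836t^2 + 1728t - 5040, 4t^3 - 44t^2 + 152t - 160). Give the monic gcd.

Repeated division with remainder:
  4t^5 - 20t^4 - 196t^3 + 836t^2 + 1728t - 5040 = (t^2 + 6t - 21)(4t^3 - 44t^2 + 152t - 160) + (-840t^2 + 5880t - 8400)
  4t^3 - 44t^2 + 152t - 160 = (-(1/210)t + 2/105)(-840t^2 + 5880t - 8400) + (0)
Last nonzero remainder: -840t^2 + 5880t - 8400. Dividing through by -840 gives the monic gcd t^2 - 7t + 10.

t^2 - 7t + 10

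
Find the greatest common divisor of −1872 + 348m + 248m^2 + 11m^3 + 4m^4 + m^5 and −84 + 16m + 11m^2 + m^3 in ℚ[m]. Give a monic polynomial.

−12 + 4m + m^2

Euclidean algorithm in ℚ[m]:
  m^5 + 4m^4 + 11m^3 + 248m^2 + 348m − 1872 = (m^2 − 7m + 72)(m^3 + 11m^2 + 16m − 84) + (−348m^2 − 1392m + 4176)
  m^3 + 11m^2 + 16m − 84 = (−(1/348)m − 7/348)(−348m^2 − 1392m + 4176) + (0)
Last nonzero remainder: −348m^2 − 1392m + 4176. Dividing through by −348 gives the monic gcd m^2 + 4m − 12.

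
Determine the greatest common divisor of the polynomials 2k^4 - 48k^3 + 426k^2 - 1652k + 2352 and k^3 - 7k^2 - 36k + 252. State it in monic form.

k^2 - 13k + 42

By polynomial division,
  2k^4 - 48k^3 + 426k^2 - 1652k + 2352 = (2k - 34)(k^3 - 7k^2 - 36k + 252) + (260k^2 - 3380k + 10920)
  k^3 - 7k^2 - 36k + 252 = ((1/260)k + 3/130)(260k^2 - 3380k + 10920) + (0)
Last nonzero remainder: 260k^2 - 3380k + 10920. Dividing through by 260 gives the monic gcd k^2 - 13k + 42.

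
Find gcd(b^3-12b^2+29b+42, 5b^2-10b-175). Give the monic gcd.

b-7

Euclidean algorithm in ℚ[b]:
  b^3-12b^2+29b+42 = ((1/5)b-2)(5b^2-10b-175) + (44b-308)
  5b^2-10b-175 = ((5/44)b+25/44)(44b-308) + (0)
Last nonzero remainder: 44b-308. Dividing through by 44 gives the monic gcd b-7.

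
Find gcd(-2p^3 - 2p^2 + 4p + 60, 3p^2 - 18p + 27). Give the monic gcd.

Repeated division with remainder:
  -2p^3 - 2p^2 + 4p + 60 = (-(2/3)p - 14/3)(3p^2 - 18p + 27) + (-62p + 186)
  3p^2 - 18p + 27 = (-(3/62)p + 9/62)(-62p + 186) + (0)
Last nonzero remainder: -62p + 186. Dividing through by -62 gives the monic gcd p - 3.

p - 3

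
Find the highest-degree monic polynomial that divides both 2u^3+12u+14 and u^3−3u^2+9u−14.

u^2−u+7

Euclidean algorithm in ℚ[u]:
  2u^3+12u+14 = (2)(u^3−3u^2+9u−14) + (6u^2−6u+42)
  u^3−3u^2+9u−14 = ((1/6)u−1/3)(6u^2−6u+42) + (0)
Last nonzero remainder: 6u^2−6u+42. Dividing through by 6 gives the monic gcd u^2−u+7.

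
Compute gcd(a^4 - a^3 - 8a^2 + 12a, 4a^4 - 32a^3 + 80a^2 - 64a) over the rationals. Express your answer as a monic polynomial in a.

Euclidean algorithm in ℚ[a]:
  a^4 - a^3 - 8a^2 + 12a = (1/4)(4a^4 - 32a^3 + 80a^2 - 64a) + (7a^3 - 28a^2 + 28a)
  4a^4 - 32a^3 + 80a^2 - 64a = ((4/7)a - 16/7)(7a^3 - 28a^2 + 28a) + (0)
Last nonzero remainder: 7a^3 - 28a^2 + 28a. Dividing through by 7 gives the monic gcd a^3 - 4a^2 + 4a.

a^3 - 4a^2 + 4a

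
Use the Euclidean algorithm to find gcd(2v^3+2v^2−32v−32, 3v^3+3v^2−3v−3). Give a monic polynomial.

By polynomial division,
  2v^3+2v^2−32v−32 = (2/3)(3v^3+3v^2−3v−3) + (−30v−30)
  3v^3+3v^2−3v−3 = (−(1/10)v^2+1/10)(−30v−30) + (0)
Last nonzero remainder: −30v−30. Dividing through by −30 gives the monic gcd v+1.

v+1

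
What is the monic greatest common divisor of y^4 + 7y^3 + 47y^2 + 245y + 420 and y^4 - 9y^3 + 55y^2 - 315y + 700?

Euclidean algorithm in ℚ[y]:
  y^4 + 7y^3 + 47y^2 + 245y + 420 = (y^4 - 9y^3 + 55y^2 - 315y + 700) + (16y^3 - 8y^2 + 560y - 280)
  y^4 - 9y^3 + 55y^2 - 315y + 700 = ((1/16)y - 17/32)(16y^3 - 8y^2 + 560y - 280) + ((63/4)y^2 + 2205/4)
  16y^3 - 8y^2 + 560y - 280 = ((64/63)y - 32/63)((63/4)y^2 + 2205/4) + (0)
Last nonzero remainder: (63/4)y^2 + 2205/4. Dividing through by 63/4 gives the monic gcd y^2 + 35.

y^2 + 35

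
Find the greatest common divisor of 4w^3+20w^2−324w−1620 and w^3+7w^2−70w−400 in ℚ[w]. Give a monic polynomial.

Apply the Euclidean algorithm:
  4w^3+20w^2−324w−1620 = (4)(w^3+7w^2−70w−400) + (−8w^2−44w−20)
  w^3+7w^2−70w−400 = (−(1/8)w−3/16)(−8w^2−44w−20) + (−(323/4)w−1615/4)
  −8w^2−44w−20 = ((32/323)w+16/323)(−(323/4)w−1615/4) + (0)
Last nonzero remainder: −(323/4)w−1615/4. Dividing through by −323/4 gives the monic gcd w+5.

w+5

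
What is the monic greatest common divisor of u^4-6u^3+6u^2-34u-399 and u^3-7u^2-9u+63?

u^2-4u-21

Apply the Euclidean algorithm:
  u^4-6u^3+6u^2-34u-399 = (u+1)(u^3-7u^2-9u+63) + (22u^2-88u-462)
  u^3-7u^2-9u+63 = ((1/22)u-3/22)(22u^2-88u-462) + (0)
Last nonzero remainder: 22u^2-88u-462. Dividing through by 22 gives the monic gcd u^2-4u-21.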